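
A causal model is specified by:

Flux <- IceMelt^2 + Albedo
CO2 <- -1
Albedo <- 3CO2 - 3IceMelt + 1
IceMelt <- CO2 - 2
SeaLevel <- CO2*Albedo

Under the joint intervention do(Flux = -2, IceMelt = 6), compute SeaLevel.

Setting Flux = -2, IceMelt = 6 by intervention discards those variables' equations.
Albedo = 3CO2 - 3IceMelt + 1  [with CO2=-1, IceMelt=6]  = -20
SeaLevel = CO2*Albedo  [with CO2=-1, Albedo=-20]  = 20

20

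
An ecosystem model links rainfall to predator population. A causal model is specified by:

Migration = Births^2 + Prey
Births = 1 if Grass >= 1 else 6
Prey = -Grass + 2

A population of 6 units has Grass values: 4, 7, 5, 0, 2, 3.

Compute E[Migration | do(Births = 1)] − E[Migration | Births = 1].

0.7

The intervention sets Births=1 in all 6 units regardless of Grass. Recomputing Migration per unit gives -1, -4, -2, 3, 1, 0; average -0.5.
E[Migration|Births=1] averages over only the 5 units with Births=1 (Grass = 4, 7, 5, 2, 3): Migration = -1, -4, -2, 1, 0, mean -1.2.
Difference = -0.5 − (-1.2) = 0.7.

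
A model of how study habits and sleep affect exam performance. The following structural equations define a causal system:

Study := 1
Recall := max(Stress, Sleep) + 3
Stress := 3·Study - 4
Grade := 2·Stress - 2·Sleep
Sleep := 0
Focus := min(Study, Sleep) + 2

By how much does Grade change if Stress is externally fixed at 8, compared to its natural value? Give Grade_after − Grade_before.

The intervention breaks the incoming arrows to Stress: Stress := 3·Study - 4 no longer applies, and Stress = 8.
Grade = 2·Stress - 2·Sleep  [with Stress=8, Sleep=0]  = 16
Without intervention: Stress = 3·Study - 4  [with Study=1]  = -1; Grade = 2·Stress - 2·Sleep  [with Stress=-1, Sleep=0]  = -2.
Change = 16 − (-2) = 18.

18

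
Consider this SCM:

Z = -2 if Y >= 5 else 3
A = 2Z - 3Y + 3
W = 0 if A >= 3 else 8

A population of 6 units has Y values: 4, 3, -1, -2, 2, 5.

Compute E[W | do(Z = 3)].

Every unit gets Z=3 under the intervention. W values become 8, 8, 0, 0, 0, 8; E[W|do(Z=3)] = 4.

4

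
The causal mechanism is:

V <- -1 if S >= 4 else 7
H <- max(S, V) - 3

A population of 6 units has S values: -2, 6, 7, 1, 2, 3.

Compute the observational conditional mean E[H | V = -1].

3.5

E[H|V=-1] averages over only the 2 units with V=-1 (S = 6, 7): H = 3, 4, mean 3.5.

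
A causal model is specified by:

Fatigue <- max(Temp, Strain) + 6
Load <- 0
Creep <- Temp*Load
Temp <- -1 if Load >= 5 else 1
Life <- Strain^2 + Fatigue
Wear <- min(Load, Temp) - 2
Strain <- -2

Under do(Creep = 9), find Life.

11

The intervention breaks the incoming arrows to Creep: Creep <- Temp*Load no longer applies, and Creep = 9.
No directed path runs from Creep to Life, so Life keeps its natural value.
Temp = -1 if Load >= 5 else 1  [with Load=0]  = 1
Fatigue = max(Temp, Strain) + 6  [with Temp=1, Strain=-2]  = 7
Life = Strain^2 + Fatigue  [with Strain=-2, Fatigue=7]  = 11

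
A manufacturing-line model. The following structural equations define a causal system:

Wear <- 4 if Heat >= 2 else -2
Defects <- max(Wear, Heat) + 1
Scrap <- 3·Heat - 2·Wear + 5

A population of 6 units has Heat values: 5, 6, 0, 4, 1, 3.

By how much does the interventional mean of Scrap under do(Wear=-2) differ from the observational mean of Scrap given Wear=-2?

Every unit gets Wear=-2 under the intervention. Scrap values become 24, 27, 9, 21, 12, 18; E[Scrap|do(Wear=-2)] = 18.5.
E[Scrap|Wear=-2] averages over only the 2 units with Wear=-2 (Heat = 0, 1): Scrap = 9, 12, mean 10.5.
Difference = 18.5 − 10.5 = 8.

8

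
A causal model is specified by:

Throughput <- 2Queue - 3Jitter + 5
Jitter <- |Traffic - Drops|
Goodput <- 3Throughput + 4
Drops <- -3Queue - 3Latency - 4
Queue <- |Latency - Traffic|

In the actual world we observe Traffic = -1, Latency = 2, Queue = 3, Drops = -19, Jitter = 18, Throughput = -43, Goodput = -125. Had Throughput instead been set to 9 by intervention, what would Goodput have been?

31

Intervening sets Throughput = 9 and removes its equation (Throughput <- 2Queue - 3Jitter + 5).
Goodput = 3Throughput + 4  [with Throughput=9]  = 31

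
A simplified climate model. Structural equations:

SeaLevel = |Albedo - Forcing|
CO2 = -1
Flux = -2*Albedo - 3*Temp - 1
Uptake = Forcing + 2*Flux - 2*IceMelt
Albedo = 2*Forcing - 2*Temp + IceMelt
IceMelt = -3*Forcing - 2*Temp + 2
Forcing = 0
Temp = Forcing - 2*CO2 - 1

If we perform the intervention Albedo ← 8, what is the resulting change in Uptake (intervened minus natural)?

-40

do(Albedo=8) replaces the equation Albedo = 2*Forcing - 2*Temp + IceMelt with the constant Albedo = 8.
Temp = Forcing - 2*CO2 - 1  [with Forcing=0, CO2=-1]  = 1
IceMelt = -3*Forcing - 2*Temp + 2  [with Forcing=0, Temp=1]  = 0
Flux = -2*Albedo - 3*Temp - 1  [with Albedo=8, Temp=1]  = -20
Uptake = Forcing + 2*Flux - 2*IceMelt  [with Forcing=0, Flux=-20, IceMelt=0]  = -40
Without intervention: Temp = Forcing - 2*CO2 - 1  [with Forcing=0, CO2=-1]  = 1; IceMelt = -3*Forcing - 2*Temp + 2  [with Forcing=0, Temp=1]  = 0; Albedo = 2*Forcing - 2*Temp + IceMelt  [with Forcing=0, Temp=1, IceMelt=0]  = -2; Flux = -2*Albedo - 3*Temp - 1  [with Albedo=-2, Temp=1]  = 0; Uptake = Forcing + 2*Flux - 2*IceMelt  [with Forcing=0, Flux=0, IceMelt=0]  = 0.
Change = -40 − 0 = -40.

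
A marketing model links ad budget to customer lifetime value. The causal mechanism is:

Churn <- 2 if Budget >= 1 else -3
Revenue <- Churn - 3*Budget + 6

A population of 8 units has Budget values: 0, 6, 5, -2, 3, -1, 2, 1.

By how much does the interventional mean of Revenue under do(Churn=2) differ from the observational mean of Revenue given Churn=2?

4.95

Under do(Churn=2), Churn's equation is replaced by Churn=2 for every unit. Per-unit Revenue: 8, -10, -7, 14, -1, 11, 2, 5. Mean = 2.75.
E[Revenue|Churn=2] averages over only the 5 units with Churn=2 (Budget = 6, 5, 3, 2, 1): Revenue = -10, -7, -1, 2, 5, mean -2.2.
Difference = 2.75 − (-2.2) = 4.95.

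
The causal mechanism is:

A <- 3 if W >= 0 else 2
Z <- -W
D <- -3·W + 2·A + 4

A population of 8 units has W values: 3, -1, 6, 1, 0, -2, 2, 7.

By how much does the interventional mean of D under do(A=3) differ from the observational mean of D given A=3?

3.5

Under do(A=3), A's equation is replaced by A=3 for every unit. Per-unit D: 1, 13, -8, 7, 10, 16, 4, -11. Mean = 4.
E[D|A=3] averages over only the 6 units with A=3 (W = 3, 6, 1, 0, 2, 7): D = 1, -8, 7, 10, 4, -11, mean 0.5.
Difference = 4 − 0.5 = 3.5.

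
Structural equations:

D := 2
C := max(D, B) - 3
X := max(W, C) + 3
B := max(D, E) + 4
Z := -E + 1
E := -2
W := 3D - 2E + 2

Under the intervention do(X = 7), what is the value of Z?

3

Intervening sets X = 7 and removes its equation (X := max(W, C) + 3).
Since Z is not a descendant of the intervened variable, it is unaffected.
Z = -E + 1  [with E=-2]  = 3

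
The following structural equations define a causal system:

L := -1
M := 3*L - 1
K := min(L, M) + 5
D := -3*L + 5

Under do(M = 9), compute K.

4

The intervention breaks the incoming arrows to M: M := 3*L - 1 no longer applies, and M = 9.
K = min(L, M) + 5  [with L=-1, M=9]  = 4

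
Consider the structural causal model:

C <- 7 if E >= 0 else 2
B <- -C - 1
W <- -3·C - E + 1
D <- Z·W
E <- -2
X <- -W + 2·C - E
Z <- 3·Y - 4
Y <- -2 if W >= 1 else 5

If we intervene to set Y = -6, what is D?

Intervening sets Y = -6 and removes its equation (Y <- -2 if W >= 1 else 5).
C = 7 if E >= 0 else 2  [with E=-2]  = 2
W = -3·C - E + 1  [with C=2, E=-2]  = -3
Z = 3·Y - 4  [with Y=-6]  = -22
D = Z·W  [with Z=-22, W=-3]  = 66

66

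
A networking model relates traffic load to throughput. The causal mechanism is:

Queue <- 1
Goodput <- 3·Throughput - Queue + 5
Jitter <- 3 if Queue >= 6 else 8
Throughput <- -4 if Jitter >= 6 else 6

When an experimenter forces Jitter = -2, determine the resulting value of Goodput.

Under do(Jitter=-2), the mechanism Jitter <- 3 if Queue >= 6 else 8 is discarded; Jitter is fixed at -2.
Throughput = -4 if Jitter >= 6 else 6  [with Jitter=-2]  = 6
Goodput = 3·Throughput - Queue + 5  [with Throughput=6, Queue=1]  = 22

22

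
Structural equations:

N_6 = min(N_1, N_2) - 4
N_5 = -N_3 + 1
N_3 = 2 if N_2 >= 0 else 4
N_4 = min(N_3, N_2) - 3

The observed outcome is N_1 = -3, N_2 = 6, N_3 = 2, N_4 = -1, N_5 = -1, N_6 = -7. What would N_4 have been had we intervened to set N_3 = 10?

The intervention breaks the incoming arrows to N_3: N_3 = 2 if N_2 >= 0 else 4 no longer applies, and N_3 = 10.
N_4 = min(N_3, N_2) - 3  [with N_3=10, N_2=6]  = 3

3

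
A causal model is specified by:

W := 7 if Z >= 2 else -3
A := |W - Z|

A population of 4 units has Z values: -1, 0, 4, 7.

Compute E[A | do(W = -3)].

do(W=-3) breaks W's dependence on Z. With W=-3 fixed, A across the units is 2, 3, 7, 10, mean 5.5.

5.5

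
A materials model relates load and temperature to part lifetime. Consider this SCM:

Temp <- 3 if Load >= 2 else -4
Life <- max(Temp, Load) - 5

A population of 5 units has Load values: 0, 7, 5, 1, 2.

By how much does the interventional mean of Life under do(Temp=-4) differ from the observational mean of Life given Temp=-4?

Every unit gets Temp=-4 under the intervention. Life values become -5, 2, 0, -4, -3; E[Life|do(Temp=-4)] = -2.
E[Life|Temp=-4] averages over only the 2 units with Temp=-4 (Load = 0, 1): Life = -5, -4, mean -4.5.
Difference = -2 − (-4.5) = 2.5.

2.5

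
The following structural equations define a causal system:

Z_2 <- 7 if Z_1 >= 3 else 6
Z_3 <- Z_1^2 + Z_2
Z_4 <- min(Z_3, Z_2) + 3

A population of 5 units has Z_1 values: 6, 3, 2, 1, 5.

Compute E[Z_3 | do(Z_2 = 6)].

The intervention sets Z_2=6 in all 5 units regardless of Z_1. Recomputing Z_3 per unit gives 42, 15, 10, 7, 31; average 21.

21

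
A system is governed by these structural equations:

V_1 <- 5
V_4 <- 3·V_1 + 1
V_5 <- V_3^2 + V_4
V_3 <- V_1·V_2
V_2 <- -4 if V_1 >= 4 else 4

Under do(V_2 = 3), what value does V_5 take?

241

do(V_2=3) replaces the equation V_2 <- -4 if V_1 >= 4 else 4 with the constant V_2 = 3.
V_3 = V_1·V_2  [with V_1=5, V_2=3]  = 15
V_4 = 3·V_1 + 1  [with V_1=5]  = 16
V_5 = V_3^2 + V_4  [with V_3=15, V_4=16]  = 241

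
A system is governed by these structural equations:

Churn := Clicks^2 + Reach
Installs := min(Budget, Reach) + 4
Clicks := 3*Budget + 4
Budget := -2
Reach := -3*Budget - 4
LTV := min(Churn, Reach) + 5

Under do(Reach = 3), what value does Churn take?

do(Reach=3) replaces the equation Reach := -3*Budget - 4 with the constant Reach = 3.
Clicks = 3*Budget + 4  [with Budget=-2]  = -2
Churn = Clicks^2 + Reach  [with Clicks=-2, Reach=3]  = 7

7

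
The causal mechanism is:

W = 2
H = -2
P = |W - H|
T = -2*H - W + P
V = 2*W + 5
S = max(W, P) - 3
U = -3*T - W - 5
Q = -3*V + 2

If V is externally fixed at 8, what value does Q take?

do(V=8) replaces the equation V = 2*W + 5 with the constant V = 8.
Q = -3*V + 2  [with V=8]  = -22

-22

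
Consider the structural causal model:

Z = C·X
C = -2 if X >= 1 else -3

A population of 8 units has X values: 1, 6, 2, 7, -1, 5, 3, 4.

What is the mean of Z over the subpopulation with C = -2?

Observing C=-2 restricts to units where C's equation naturally yields -2: X ∈ {1, 6, 2, 7, 5, 3, 4}. In that subpopulation Z = -2, -12, -4, -14, -10, -6, -8, mean -8.

-8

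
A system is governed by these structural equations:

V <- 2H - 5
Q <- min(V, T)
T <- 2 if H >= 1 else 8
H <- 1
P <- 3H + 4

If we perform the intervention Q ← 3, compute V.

-3

do(Q=3) replaces the equation Q <- min(V, T) with the constant Q = 3.
V is not downstream of the intervention, so its value is determined by the original equations.
V = 2H - 5  [with H=1]  = -3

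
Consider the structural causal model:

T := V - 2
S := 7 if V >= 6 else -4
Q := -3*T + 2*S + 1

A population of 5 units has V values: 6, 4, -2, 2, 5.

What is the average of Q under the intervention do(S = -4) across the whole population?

-10

Every unit gets S=-4 under the intervention. Q values become -19, -13, 5, -7, -16; E[Q|do(S=-4)] = -10.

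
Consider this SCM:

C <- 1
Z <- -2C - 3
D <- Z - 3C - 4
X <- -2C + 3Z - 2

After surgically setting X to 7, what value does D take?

-12

Under do(X=7), the mechanism X <- -2C + 3Z - 2 is discarded; X is fixed at 7.
Since D is not a descendant of the intervened variable, it is unaffected.
Z = -2C - 3  [with C=1]  = -5
D = Z - 3C - 4  [with Z=-5, C=1]  = -12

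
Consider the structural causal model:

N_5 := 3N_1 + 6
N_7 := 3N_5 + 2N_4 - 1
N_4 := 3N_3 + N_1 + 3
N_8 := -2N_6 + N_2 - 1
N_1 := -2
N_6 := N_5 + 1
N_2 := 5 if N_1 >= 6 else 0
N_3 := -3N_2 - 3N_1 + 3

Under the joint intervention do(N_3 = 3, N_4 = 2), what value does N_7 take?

3

Under do(N_3 = 3, N_4 = 2), each intervened variable's structural equation is replaced by its fixed value.
N_5 = 3N_1 + 6  [with N_1=-2]  = 0
N_7 = 3N_5 + 2N_4 - 1  [with N_5=0, N_4=2]  = 3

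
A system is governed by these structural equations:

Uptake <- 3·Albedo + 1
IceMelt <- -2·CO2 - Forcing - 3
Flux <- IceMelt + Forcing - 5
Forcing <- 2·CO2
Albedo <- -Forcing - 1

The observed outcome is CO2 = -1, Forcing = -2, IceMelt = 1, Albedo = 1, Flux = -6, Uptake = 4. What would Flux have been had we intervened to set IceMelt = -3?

do(IceMelt=-3) replaces the equation IceMelt <- -2·CO2 - Forcing - 3 with the constant IceMelt = -3.
Forcing = 2·CO2  [with CO2=-1]  = -2
Flux = IceMelt + Forcing - 5  [with IceMelt=-3, Forcing=-2]  = -10

-10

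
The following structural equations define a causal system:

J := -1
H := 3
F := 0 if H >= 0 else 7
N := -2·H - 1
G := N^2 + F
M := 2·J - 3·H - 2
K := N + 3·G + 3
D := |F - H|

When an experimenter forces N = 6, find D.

3

do(N=6) replaces the equation N := -2·H - 1 with the constant N = 6.
No directed path runs from N to D, so D keeps its natural value.
F = 0 if H >= 0 else 7  [with H=3]  = 0
D = |F - H|  [with F=0, H=3]  = 3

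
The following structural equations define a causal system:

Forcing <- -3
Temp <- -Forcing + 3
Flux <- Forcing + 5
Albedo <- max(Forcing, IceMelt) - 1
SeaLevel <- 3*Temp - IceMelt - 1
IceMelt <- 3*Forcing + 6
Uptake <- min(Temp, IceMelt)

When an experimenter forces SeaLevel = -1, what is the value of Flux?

2

The intervention breaks the incoming arrows to SeaLevel: SeaLevel <- 3*Temp - IceMelt - 1 no longer applies, and SeaLevel = -1.
Since Flux is not a descendant of the intervened variable, it is unaffected.
Flux = Forcing + 5  [with Forcing=-3]  = 2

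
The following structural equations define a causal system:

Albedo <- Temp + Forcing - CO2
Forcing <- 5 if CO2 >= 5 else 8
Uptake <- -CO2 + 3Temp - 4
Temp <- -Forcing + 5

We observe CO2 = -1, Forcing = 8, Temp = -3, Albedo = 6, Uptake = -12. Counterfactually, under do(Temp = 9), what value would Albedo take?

The intervention breaks the incoming arrows to Temp: Temp <- -Forcing + 5 no longer applies, and Temp = 9.
Forcing = 5 if CO2 >= 5 else 8  [with CO2=-1]  = 8
Albedo = Temp + Forcing - CO2  [with Temp=9, Forcing=8, CO2=-1]  = 18

18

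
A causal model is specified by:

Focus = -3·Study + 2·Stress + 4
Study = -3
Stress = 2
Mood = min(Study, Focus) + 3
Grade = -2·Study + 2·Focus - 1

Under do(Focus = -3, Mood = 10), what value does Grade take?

-1

Setting Focus = -3, Mood = 10 by intervention discards those variables' equations.
Grade = -2·Study + 2·Focus - 1  [with Study=-3, Focus=-3]  = -1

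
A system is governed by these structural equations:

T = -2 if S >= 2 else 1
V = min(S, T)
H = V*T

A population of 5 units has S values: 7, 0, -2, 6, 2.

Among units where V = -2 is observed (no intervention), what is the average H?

E[H|V=-2] averages over only the 4 units with V=-2 (S = 7, -2, 6, 2): H = 4, -2, 4, 4, mean 2.5.

2.5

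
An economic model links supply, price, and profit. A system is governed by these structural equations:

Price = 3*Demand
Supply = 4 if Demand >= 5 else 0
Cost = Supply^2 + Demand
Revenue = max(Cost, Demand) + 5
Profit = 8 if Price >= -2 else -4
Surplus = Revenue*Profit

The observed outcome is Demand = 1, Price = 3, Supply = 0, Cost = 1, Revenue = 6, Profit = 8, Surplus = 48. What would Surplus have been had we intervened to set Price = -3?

-24

Under do(Price=-3), the mechanism Price = 3*Demand is discarded; Price is fixed at -3.
Supply = 4 if Demand >= 5 else 0  [with Demand=1]  = 0
Cost = Supply^2 + Demand  [with Supply=0, Demand=1]  = 1
Revenue = max(Cost, Demand) + 5  [with Cost=1, Demand=1]  = 6
Profit = 8 if Price >= -2 else -4  [with Price=-3]  = -4
Surplus = Revenue*Profit  [with Revenue=6, Profit=-4]  = -24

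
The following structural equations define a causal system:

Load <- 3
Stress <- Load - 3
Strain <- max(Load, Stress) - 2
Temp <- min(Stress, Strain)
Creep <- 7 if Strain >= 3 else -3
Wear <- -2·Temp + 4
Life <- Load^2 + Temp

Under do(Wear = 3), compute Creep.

do(Wear=3) replaces the equation Wear <- -2·Temp + 4 with the constant Wear = 3.
Since Creep is not a descendant of the intervened variable, it is unaffected.
Stress = Load - 3  [with Load=3]  = 0
Strain = max(Load, Stress) - 2  [with Load=3, Stress=0]  = 1
Creep = 7 if Strain >= 3 else -3  [with Strain=1]  = -3

-3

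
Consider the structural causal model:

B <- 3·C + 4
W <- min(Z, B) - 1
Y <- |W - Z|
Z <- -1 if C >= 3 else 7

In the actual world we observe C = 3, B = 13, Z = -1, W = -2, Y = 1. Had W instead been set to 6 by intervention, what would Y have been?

7

Intervening sets W = 6 and removes its equation (W <- min(Z, B) - 1).
Z = -1 if C >= 3 else 7  [with C=3]  = -1
Y = |W - Z|  [with W=6, Z=-1]  = 7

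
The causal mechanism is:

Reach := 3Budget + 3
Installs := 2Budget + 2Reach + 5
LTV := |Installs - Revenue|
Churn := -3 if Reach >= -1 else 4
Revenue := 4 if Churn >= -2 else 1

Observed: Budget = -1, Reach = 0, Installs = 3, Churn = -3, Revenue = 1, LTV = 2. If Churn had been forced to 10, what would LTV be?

Under do(Churn=10), the mechanism Churn := -3 if Reach >= -1 else 4 is discarded; Churn is fixed at 10.
Reach = 3Budget + 3  [with Budget=-1]  = 0
Installs = 2Budget + 2Reach + 5  [with Budget=-1, Reach=0]  = 3
Revenue = 4 if Churn >= -2 else 1  [with Churn=10]  = 4
LTV = |Installs - Revenue|  [with Installs=3, Revenue=4]  = 1

1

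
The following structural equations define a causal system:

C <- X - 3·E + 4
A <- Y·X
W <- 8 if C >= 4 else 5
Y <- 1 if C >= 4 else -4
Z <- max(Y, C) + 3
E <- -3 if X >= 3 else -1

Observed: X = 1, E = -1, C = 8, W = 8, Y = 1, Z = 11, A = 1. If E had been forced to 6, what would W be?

Under do(E=6), the mechanism E <- -3 if X >= 3 else -1 is discarded; E is fixed at 6.
C = X - 3·E + 4  [with X=1, E=6]  = -13
W = 8 if C >= 4 else 5  [with C=-13]  = 5

5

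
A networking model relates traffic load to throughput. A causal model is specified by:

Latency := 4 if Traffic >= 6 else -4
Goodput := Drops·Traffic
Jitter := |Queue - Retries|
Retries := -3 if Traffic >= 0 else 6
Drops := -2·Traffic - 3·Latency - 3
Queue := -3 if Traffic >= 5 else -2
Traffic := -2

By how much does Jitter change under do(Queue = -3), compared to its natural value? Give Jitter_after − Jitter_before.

The intervention breaks the incoming arrows to Queue: Queue := -3 if Traffic >= 5 else -2 no longer applies, and Queue = -3.
Retries = -3 if Traffic >= 0 else 6  [with Traffic=-2]  = 6
Jitter = |Queue - Retries|  [with Queue=-3, Retries=6]  = 9
Without intervention: Queue = -3 if Traffic >= 5 else -2  [with Traffic=-2]  = -2; Retries = -3 if Traffic >= 0 else 6  [with Traffic=-2]  = 6; Jitter = |Queue - Retries|  [with Queue=-2, Retries=6]  = 8.
Change = 9 − 8 = 1.

1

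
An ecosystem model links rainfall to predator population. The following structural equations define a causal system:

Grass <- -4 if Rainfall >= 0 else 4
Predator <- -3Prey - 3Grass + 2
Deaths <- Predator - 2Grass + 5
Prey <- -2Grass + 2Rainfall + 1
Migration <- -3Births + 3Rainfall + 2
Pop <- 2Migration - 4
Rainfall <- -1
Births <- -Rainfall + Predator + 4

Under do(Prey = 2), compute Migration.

The intervention breaks the incoming arrows to Prey: Prey <- -2Grass + 2Rainfall + 1 no longer applies, and Prey = 2.
Grass = -4 if Rainfall >= 0 else 4  [with Rainfall=-1]  = 4
Predator = -3Prey - 3Grass + 2  [with Prey=2, Grass=4]  = -16
Births = -Rainfall + Predator + 4  [with Rainfall=-1, Predator=-16]  = -11
Migration = -3Births + 3Rainfall + 2  [with Births=-11, Rainfall=-1]  = 32

32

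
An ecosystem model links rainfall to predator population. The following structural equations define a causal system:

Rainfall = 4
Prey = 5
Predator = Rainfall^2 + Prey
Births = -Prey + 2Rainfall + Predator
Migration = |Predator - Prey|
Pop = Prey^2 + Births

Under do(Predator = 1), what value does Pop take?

29

The intervention breaks the incoming arrows to Predator: Predator = Rainfall^2 + Prey no longer applies, and Predator = 1.
Births = -Prey + 2Rainfall + Predator  [with Prey=5, Rainfall=4, Predator=1]  = 4
Pop = Prey^2 + Births  [with Prey=5, Births=4]  = 29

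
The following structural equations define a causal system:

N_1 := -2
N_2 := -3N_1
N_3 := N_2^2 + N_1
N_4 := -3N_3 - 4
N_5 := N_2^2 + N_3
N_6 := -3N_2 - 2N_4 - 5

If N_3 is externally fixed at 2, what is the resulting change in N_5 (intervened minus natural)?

-32

do(N_3=2) replaces the equation N_3 := N_2^2 + N_1 with the constant N_3 = 2.
N_2 = -3N_1  [with N_1=-2]  = 6
N_5 = N_2^2 + N_3  [with N_2=6, N_3=2]  = 38
Without intervention: N_2 = -3N_1  [with N_1=-2]  = 6; N_3 = N_2^2 + N_1  [with N_2=6, N_1=-2]  = 34; N_5 = N_2^2 + N_3  [with N_2=6, N_3=34]  = 70.
Change = 38 − 70 = -32.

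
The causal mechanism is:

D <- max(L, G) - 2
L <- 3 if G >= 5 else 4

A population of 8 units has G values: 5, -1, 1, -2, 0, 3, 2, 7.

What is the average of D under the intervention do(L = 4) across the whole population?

2.5

Every unit gets L=4 under the intervention. D values become 3, 2, 2, 2, 2, 2, 2, 5; E[D|do(L=4)] = 2.5.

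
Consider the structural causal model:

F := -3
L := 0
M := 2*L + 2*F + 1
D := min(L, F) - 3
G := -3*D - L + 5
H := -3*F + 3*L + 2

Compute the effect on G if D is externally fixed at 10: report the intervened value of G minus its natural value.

Intervening sets D = 10 and removes its equation (D := min(L, F) - 3).
G = -3*D - L + 5  [with D=10, L=0]  = -25
Without intervention: D = min(L, F) - 3  [with L=0, F=-3]  = -6; G = -3*D - L + 5  [with D=-6, L=0]  = 23.
Change = -25 − 23 = -48.

-48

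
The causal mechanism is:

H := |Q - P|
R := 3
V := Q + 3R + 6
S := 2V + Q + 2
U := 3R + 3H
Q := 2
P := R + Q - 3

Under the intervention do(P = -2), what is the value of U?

The intervention breaks the incoming arrows to P: P := R + Q - 3 no longer applies, and P = -2.
H = |Q - P|  [with Q=2, P=-2]  = 4
U = 3R + 3H  [with R=3, H=4]  = 21

21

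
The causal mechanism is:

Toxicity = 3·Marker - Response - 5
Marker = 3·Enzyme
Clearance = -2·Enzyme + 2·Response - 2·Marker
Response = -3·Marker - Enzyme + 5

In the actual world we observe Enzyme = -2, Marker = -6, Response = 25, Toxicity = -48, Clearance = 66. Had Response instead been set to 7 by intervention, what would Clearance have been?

30

do(Response=7) replaces the equation Response = -3·Marker - Enzyme + 5 with the constant Response = 7.
Marker = 3·Enzyme  [with Enzyme=-2]  = -6
Clearance = -2·Enzyme + 2·Response - 2·Marker  [with Enzyme=-2, Response=7, Marker=-6]  = 30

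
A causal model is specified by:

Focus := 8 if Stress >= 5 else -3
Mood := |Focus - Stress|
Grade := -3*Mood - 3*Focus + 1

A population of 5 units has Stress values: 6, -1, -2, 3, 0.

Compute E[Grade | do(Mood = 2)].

-2.6

Under do(Mood=2), Mood's equation is replaced by Mood=2 for every unit. Per-unit Grade: -29, 4, 4, 4, 4. Mean = -2.6.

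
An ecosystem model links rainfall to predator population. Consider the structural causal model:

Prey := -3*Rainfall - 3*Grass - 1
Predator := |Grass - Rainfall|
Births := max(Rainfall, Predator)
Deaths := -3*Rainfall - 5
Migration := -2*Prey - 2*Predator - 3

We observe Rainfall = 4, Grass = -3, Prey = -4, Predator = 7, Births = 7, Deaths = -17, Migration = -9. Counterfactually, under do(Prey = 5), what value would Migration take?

The intervention breaks the incoming arrows to Prey: Prey := -3*Rainfall - 3*Grass - 1 no longer applies, and Prey = 5.
Predator = |Grass - Rainfall|  [with Grass=-3, Rainfall=4]  = 7
Migration = -2*Prey - 2*Predator - 3  [with Prey=5, Predator=7]  = -27

-27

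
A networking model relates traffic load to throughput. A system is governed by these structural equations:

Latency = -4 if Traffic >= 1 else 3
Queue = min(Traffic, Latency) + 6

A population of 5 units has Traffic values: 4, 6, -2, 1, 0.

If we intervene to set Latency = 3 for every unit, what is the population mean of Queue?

7

The intervention sets Latency=3 in all 5 units regardless of Traffic. Recomputing Queue per unit gives 9, 9, 4, 7, 6; average 7.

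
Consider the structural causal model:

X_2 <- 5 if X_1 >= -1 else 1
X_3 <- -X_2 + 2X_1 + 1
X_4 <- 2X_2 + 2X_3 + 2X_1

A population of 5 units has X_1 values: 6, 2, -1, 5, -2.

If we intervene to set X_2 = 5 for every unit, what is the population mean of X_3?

Under do(X_2=5), X_2's equation is replaced by X_2=5 for every unit. Per-unit X_3: 8, 0, -6, 6, -8. Mean = 0.

0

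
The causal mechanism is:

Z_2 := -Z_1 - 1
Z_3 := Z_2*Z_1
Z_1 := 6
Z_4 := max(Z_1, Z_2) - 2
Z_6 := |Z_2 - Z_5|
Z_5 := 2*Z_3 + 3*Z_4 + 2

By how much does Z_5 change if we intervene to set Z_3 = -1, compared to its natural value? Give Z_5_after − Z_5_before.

do(Z_3=-1) replaces the equation Z_3 := Z_2*Z_1 with the constant Z_3 = -1.
Z_2 = -Z_1 - 1  [with Z_1=6]  = -7
Z_4 = max(Z_1, Z_2) - 2  [with Z_1=6, Z_2=-7]  = 4
Z_5 = 2*Z_3 + 3*Z_4 + 2  [with Z_3=-1, Z_4=4]  = 12
Without intervention: Z_2 = -Z_1 - 1  [with Z_1=6]  = -7; Z_3 = Z_2*Z_1  [with Z_2=-7, Z_1=6]  = -42; Z_4 = max(Z_1, Z_2) - 2  [with Z_1=6, Z_2=-7]  = 4; Z_5 = 2*Z_3 + 3*Z_4 + 2  [with Z_3=-42, Z_4=4]  = -70.
Change = 12 − (-70) = 82.

82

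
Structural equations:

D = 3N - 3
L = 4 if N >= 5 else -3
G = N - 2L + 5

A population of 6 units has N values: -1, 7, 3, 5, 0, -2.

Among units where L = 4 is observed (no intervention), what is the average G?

3

E[G|L=4] averages over only the 2 units with L=4 (N = 7, 5): G = 4, 2, mean 3.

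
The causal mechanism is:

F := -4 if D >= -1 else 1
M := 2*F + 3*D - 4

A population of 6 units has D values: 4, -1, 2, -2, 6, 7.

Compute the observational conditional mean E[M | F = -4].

-1.2

Observing F=-4 restricts to units where F's equation naturally yields -4: D ∈ {4, -1, 2, 6, 7}. In that subpopulation M = 0, -15, -6, 6, 9, mean -1.2.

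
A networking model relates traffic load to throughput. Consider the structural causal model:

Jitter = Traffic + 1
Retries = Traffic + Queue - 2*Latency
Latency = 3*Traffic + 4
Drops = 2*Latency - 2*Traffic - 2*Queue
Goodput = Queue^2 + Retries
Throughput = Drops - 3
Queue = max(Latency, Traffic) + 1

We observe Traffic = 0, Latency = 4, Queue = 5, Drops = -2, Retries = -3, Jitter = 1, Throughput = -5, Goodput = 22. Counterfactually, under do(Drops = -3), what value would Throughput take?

-6

The intervention breaks the incoming arrows to Drops: Drops = 2*Latency - 2*Traffic - 2*Queue no longer applies, and Drops = -3.
Throughput = Drops - 3  [with Drops=-3]  = -6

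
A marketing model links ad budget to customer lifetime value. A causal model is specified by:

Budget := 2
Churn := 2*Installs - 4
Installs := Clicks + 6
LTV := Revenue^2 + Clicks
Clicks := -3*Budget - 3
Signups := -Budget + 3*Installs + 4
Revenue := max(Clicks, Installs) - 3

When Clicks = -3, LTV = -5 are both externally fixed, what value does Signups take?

11

Under do(Clicks = -3, LTV = -5), each intervened variable's structural equation is replaced by its fixed value.
Installs = Clicks + 6  [with Clicks=-3]  = 3
Signups = -Budget + 3*Installs + 4  [with Budget=2, Installs=3]  = 11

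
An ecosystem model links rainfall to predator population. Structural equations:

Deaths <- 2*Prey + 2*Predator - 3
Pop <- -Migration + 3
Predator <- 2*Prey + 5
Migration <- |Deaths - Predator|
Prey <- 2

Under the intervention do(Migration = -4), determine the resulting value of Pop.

7

Intervening sets Migration = -4 and removes its equation (Migration <- |Deaths - Predator|).
Pop = -Migration + 3  [with Migration=-4]  = 7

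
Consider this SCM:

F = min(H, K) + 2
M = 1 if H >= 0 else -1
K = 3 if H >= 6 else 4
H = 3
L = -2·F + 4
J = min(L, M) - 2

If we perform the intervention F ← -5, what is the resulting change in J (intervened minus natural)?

7

The intervention breaks the incoming arrows to F: F = min(H, K) + 2 no longer applies, and F = -5.
M = 1 if H >= 0 else -1  [with H=3]  = 1
L = -2·F + 4  [with F=-5]  = 14
J = min(L, M) - 2  [with L=14, M=1]  = -1
Without intervention: K = 3 if H >= 6 else 4  [with H=3]  = 4; F = min(H, K) + 2  [with H=3, K=4]  = 5; M = 1 if H >= 0 else -1  [with H=3]  = 1; L = -2·F + 4  [with F=5]  = -6; J = min(L, M) - 2  [with L=-6, M=1]  = -8.
Change = -1 − (-8) = 7.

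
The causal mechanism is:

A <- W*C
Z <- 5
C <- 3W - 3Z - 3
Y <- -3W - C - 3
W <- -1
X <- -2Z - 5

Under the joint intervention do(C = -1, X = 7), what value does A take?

Setting C = -1, X = 7 by intervention discards those variables' equations.
A = W*C  [with W=-1, C=-1]  = 1

1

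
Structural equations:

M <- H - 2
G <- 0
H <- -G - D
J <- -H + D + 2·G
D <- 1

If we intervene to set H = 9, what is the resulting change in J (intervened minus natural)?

do(H=9) replaces the equation H <- -G - D with the constant H = 9.
J = -H + D + 2·G  [with H=9, D=1, G=0]  = -8
Without intervention: H = -G - D  [with G=0, D=1]  = -1; J = -H + D + 2·G  [with H=-1, D=1, G=0]  = 2.
Change = -8 − 2 = -10.

-10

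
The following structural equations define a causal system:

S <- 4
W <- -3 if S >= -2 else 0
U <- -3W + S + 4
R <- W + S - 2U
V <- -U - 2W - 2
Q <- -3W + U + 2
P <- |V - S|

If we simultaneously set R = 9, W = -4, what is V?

-14

The joint intervention fixes R = 9, W = -4, removing each variable's own equation.
U = -3W + S + 4  [with W=-4, S=4]  = 20
V = -U - 2W - 2  [with U=20, W=-4]  = -14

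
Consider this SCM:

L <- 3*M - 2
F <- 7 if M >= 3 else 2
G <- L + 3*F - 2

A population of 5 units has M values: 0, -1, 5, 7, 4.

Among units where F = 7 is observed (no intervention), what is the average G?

Observing F=7 restricts to units where F's equation naturally yields 7: M ∈ {5, 7, 4}. In that subpopulation G = 32, 38, 29, mean 33.

33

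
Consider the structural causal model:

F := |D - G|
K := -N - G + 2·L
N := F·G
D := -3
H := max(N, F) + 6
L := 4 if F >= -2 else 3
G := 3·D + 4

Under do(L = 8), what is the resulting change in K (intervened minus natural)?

The intervention breaks the incoming arrows to L: L := 4 if F >= -2 else 3 no longer applies, and L = 8.
G = 3·D + 4  [with D=-3]  = -5
F = |D - G|  [with D=-3, G=-5]  = 2
N = F·G  [with F=2, G=-5]  = -10
K = -N - G + 2·L  [with N=-10, G=-5, L=8]  = 31
Without intervention: G = 3·D + 4  [with D=-3]  = -5; F = |D - G|  [with D=-3, G=-5]  = 2; N = F·G  [with F=2, G=-5]  = -10; L = 4 if F >= -2 else 3  [with F=2]  = 4; K = -N - G + 2·L  [with N=-10, G=-5, L=4]  = 23.
Change = 31 − 23 = 8.

8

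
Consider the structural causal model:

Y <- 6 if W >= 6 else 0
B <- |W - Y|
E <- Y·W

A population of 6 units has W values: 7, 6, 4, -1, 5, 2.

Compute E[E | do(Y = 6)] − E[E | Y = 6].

-16

The intervention sets Y=6 in all 6 units regardless of W. Recomputing E per unit gives 42, 36, 24, -6, 30, 12; average 23.
Observing Y=6 restricts to units where Y's equation naturally yields 6: W ∈ {7, 6}. In that subpopulation E = 42, 36, mean 39.
Difference = 23 − 39 = -16.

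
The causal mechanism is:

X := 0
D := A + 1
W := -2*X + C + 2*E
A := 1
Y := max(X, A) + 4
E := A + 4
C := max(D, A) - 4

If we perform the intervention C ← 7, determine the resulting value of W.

17

The intervention breaks the incoming arrows to C: C := max(D, A) - 4 no longer applies, and C = 7.
E = A + 4  [with A=1]  = 5
W = -2*X + C + 2*E  [with X=0, C=7, E=5]  = 17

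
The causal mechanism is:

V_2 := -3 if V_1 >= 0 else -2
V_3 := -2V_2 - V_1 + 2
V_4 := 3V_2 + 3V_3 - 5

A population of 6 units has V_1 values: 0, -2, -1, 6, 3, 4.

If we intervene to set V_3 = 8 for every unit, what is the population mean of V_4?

The intervention sets V_3=8 in all 6 units regardless of V_1. Recomputing V_4 per unit gives 10, 13, 13, 10, 10, 10; average 11.

11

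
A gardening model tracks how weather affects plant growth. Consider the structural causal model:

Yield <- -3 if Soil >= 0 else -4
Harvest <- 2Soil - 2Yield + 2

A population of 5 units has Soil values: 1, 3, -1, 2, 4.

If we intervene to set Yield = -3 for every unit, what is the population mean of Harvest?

11.6

The intervention sets Yield=-3 in all 5 units regardless of Soil. Recomputing Harvest per unit gives 10, 14, 6, 12, 16; average 11.6.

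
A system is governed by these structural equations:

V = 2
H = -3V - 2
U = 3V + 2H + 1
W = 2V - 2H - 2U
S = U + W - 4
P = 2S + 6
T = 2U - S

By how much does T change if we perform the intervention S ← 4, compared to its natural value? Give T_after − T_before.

21

Under do(S=4), the mechanism S = U + W - 4 is discarded; S is fixed at 4.
H = -3V - 2  [with V=2]  = -8
U = 3V + 2H + 1  [with V=2, H=-8]  = -9
T = 2U - S  [with U=-9, S=4]  = -22
Without intervention: H = -3V - 2  [with V=2]  = -8; U = 3V + 2H + 1  [with V=2, H=-8]  = -9; W = 2V - 2H - 2U  [with V=2, H=-8, U=-9]  = 38; S = U + W - 4  [with U=-9, W=38]  = 25; T = 2U - S  [with U=-9, S=25]  = -43.
Change = -22 − (-43) = 21.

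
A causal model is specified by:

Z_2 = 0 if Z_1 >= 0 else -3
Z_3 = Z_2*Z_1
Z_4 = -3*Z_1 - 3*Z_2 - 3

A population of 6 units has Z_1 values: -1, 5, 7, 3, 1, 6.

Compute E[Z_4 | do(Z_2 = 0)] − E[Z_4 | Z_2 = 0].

2.7

Under do(Z_2=0), Z_2's equation is replaced by Z_2=0 for every unit. Per-unit Z_4: 0, -18, -24, -12, -6, -21. Mean = -13.5.
Conditioning on Z_2=0 selects the 5 unit(s) with Z_1 ∈ {5, 7, 3, 1, 6}. Their Z_4 values: -18, -24, -12, -6, -21. Mean = -16.2.
Difference = -13.5 − (-16.2) = 2.7.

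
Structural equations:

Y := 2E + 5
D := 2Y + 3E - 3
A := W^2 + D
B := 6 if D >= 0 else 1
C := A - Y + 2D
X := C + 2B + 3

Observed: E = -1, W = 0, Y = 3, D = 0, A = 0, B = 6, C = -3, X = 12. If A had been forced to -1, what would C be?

-4

Under do(A=-1), the mechanism A := W^2 + D is discarded; A is fixed at -1.
Y = 2E + 5  [with E=-1]  = 3
D = 2Y + 3E - 3  [with Y=3, E=-1]  = 0
C = A - Y + 2D  [with A=-1, Y=3, D=0]  = -4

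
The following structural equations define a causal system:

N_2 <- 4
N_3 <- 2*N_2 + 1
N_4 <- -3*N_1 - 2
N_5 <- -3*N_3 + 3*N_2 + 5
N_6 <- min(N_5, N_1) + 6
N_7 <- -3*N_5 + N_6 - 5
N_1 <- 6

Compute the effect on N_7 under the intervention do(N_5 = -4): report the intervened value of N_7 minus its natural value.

Under do(N_5=-4), the mechanism N_5 <- -3*N_3 + 3*N_2 + 5 is discarded; N_5 is fixed at -4.
N_6 = min(N_5, N_1) + 6  [with N_5=-4, N_1=6]  = 2
N_7 = -3*N_5 + N_6 - 5  [with N_5=-4, N_6=2]  = 9
Without intervention: N_3 = 2*N_2 + 1  [with N_2=4]  = 9; N_5 = -3*N_3 + 3*N_2 + 5  [with N_3=9, N_2=4]  = -10; N_6 = min(N_5, N_1) + 6  [with N_5=-10, N_1=6]  = -4; N_7 = -3*N_5 + N_6 - 5  [with N_5=-10, N_6=-4]  = 21.
Change = 9 − 21 = -12.

-12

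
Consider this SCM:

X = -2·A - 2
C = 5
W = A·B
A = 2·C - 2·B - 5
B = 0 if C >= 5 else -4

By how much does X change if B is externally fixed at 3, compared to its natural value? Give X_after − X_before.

12

do(B=3) replaces the equation B = 0 if C >= 5 else -4 with the constant B = 3.
A = 2·C - 2·B - 5  [with C=5, B=3]  = -1
X = -2·A - 2  [with A=-1]  = 0
Without intervention: B = 0 if C >= 5 else -4  [with C=5]  = 0; A = 2·C - 2·B - 5  [with C=5, B=0]  = 5; X = -2·A - 2  [with A=5]  = -12.
Change = 0 − (-12) = 12.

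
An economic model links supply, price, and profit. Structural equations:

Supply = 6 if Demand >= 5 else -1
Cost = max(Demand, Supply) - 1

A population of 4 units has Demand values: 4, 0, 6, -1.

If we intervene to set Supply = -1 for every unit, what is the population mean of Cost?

1.25

Every unit gets Supply=-1 under the intervention. Cost values become 3, -1, 5, -2; E[Cost|do(Supply=-1)] = 1.25.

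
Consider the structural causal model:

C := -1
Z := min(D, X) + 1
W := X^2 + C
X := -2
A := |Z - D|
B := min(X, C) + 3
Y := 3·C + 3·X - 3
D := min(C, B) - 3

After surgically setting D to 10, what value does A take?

11

do(D=10) replaces the equation D := min(C, B) - 3 with the constant D = 10.
Z = min(D, X) + 1  [with D=10, X=-2]  = -1
A = |Z - D|  [with Z=-1, D=10]  = 11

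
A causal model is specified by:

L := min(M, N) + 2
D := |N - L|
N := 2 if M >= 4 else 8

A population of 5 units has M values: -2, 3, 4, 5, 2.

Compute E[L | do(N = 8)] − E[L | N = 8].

1.4

Every unit gets N=8 under the intervention. L values become 0, 5, 6, 7, 4; E[L|do(N=8)] = 4.4.
Observing N=8 restricts to units where N's equation naturally yields 8: M ∈ {-2, 3, 2}. In that subpopulation L = 0, 5, 4, mean 3.
Difference = 4.4 − 3 = 1.4.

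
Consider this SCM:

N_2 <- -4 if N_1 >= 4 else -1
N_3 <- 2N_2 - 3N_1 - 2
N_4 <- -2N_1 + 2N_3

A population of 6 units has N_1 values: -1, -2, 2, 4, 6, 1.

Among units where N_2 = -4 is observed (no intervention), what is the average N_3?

Conditioning on N_2=-4 selects the 2 unit(s) with N_1 ∈ {4, 6}. Their N_3 values: -22, -28. Mean = -25.

-25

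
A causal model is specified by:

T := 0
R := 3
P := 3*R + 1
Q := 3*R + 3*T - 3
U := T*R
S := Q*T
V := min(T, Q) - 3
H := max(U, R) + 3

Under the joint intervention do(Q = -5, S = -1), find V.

-8

Setting Q = -5, S = -1 by intervention discards those variables' equations.
V = min(T, Q) - 3  [with T=0, Q=-5]  = -8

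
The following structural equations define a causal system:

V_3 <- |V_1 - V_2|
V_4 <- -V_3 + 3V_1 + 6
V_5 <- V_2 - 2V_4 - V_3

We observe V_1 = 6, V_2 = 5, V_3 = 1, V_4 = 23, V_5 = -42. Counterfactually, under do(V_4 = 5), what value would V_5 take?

-6

Intervening sets V_4 = 5 and removes its equation (V_4 <- -V_3 + 3V_1 + 6).
V_3 = |V_1 - V_2|  [with V_1=6, V_2=5]  = 1
V_5 = V_2 - 2V_4 - V_3  [with V_2=5, V_4=5, V_3=1]  = -6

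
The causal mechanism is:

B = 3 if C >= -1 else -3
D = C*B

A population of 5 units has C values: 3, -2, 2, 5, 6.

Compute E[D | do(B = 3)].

8.4

Under do(B=3), B's equation is replaced by B=3 for every unit. Per-unit D: 9, -6, 6, 15, 18. Mean = 8.4.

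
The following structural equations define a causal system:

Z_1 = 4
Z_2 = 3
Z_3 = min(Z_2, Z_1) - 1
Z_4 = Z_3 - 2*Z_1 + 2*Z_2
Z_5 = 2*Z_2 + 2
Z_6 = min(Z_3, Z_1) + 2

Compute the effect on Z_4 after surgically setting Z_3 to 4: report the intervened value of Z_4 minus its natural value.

2

The intervention breaks the incoming arrows to Z_3: Z_3 = min(Z_2, Z_1) - 1 no longer applies, and Z_3 = 4.
Z_4 = Z_3 - 2*Z_1 + 2*Z_2  [with Z_3=4, Z_1=4, Z_2=3]  = 2
Without intervention: Z_3 = min(Z_2, Z_1) - 1  [with Z_2=3, Z_1=4]  = 2; Z_4 = Z_3 - 2*Z_1 + 2*Z_2  [with Z_3=2, Z_1=4, Z_2=3]  = 0.
Change = 2 − 0 = 2.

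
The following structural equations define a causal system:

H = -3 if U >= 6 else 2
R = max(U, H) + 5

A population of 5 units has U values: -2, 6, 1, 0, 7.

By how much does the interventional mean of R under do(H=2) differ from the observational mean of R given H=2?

Under do(H=2), H's equation is replaced by H=2 for every unit. Per-unit R: 7, 11, 7, 7, 12. Mean = 8.8.
E[R|H=2] averages over only the 3 units with H=2 (U = -2, 1, 0): R = 7, 7, 7, mean 7.
Difference = 8.8 − 7 = 1.8.

1.8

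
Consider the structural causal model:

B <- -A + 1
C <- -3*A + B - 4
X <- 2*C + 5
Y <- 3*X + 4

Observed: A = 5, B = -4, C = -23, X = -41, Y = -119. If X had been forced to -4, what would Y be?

Intervening sets X = -4 and removes its equation (X <- 2*C + 5).
Y = 3*X + 4  [with X=-4]  = -8

-8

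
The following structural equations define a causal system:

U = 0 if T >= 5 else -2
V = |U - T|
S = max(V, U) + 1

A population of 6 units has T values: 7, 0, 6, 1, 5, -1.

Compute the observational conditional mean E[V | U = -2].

2

Observing U=-2 restricts to units where U's equation naturally yields -2: T ∈ {0, 1, -1}. In that subpopulation V = 2, 3, 1, mean 2.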